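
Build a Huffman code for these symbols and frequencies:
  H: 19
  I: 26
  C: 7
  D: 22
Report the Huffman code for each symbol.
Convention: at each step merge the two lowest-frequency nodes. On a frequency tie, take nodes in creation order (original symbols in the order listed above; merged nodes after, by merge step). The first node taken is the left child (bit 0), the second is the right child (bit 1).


Huffman tree construction:
Step 1: Merge C(7) + H(19) = 26
Step 2: Merge D(22) + I(26) = 48
Step 3: Merge (C+H)(26) + (D+I)(48) = 74
Read each symbol's code off the tree from the root (left child = 0, right child = 1).

Codes:
  H: 01 (length 2)
  I: 11 (length 2)
  C: 00 (length 2)
  D: 10 (length 2)
Average code length: 148/74 = 2.0000 bits/symbol


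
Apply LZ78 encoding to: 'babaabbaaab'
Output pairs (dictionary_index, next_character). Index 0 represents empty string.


LZ78 encoding steps:
Dictionary: {0: ''}
Step 1: w='' (idx 0), next='b' -> output (0, 'b'), add 'b' as idx 1
Step 2: w='' (idx 0), next='a' -> output (0, 'a'), add 'a' as idx 2
Step 3: w='b' (idx 1), next='a' -> output (1, 'a'), add 'ba' as idx 3
Step 4: w='a' (idx 2), next='b' -> output (2, 'b'), add 'ab' as idx 4
Step 5: w='ba' (idx 3), next='a' -> output (3, 'a'), add 'baa' as idx 5
Step 6: w='ab' (idx 4), end of input -> output (4, '')


Encoded: [(0, 'b'), (0, 'a'), (1, 'a'), (2, 'b'), (3, 'a'), (4, '')]


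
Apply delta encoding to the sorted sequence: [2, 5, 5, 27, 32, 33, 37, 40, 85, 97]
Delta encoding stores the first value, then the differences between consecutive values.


First value: 2
Deltas:
  5 - 2 = 3
  5 - 5 = 0
  27 - 5 = 22
  32 - 27 = 5
  33 - 32 = 1
  37 - 33 = 4
  40 - 37 = 3
  85 - 40 = 45
  97 - 85 = 12


Delta encoded: [2, 3, 0, 22, 5, 1, 4, 3, 45, 12]


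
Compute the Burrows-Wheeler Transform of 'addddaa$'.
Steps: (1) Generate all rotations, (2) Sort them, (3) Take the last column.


Rotations (sorted):
  0: $addddaa -> last char: a
  1: a$adddda -> last char: a
  2: aa$adddd -> last char: d
  3: addddaa$ -> last char: $
  4: daa$addd -> last char: d
  5: ddaa$add -> last char: d
  6: dddaa$ad -> last char: d
  7: ddddaa$a -> last char: a


BWT = aad$ddda


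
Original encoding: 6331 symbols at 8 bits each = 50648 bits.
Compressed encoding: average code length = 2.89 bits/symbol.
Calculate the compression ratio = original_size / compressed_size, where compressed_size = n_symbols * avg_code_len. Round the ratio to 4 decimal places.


original_size = n_symbols * orig_bits = 6331 * 8 = 50648 bits
compressed_size = n_symbols * avg_code_len = 6331 * 2.89 = 18296.59 bits
ratio = original_size / compressed_size = 50648 / 18296.59 = 2.7682

Compression ratio = 2.7682


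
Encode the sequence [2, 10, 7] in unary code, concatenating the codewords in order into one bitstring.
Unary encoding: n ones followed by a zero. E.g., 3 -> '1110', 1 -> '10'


Encode each number as n ones followed by a terminating 0:
  2 -> 110 (3 bits)
  10 -> 11111111110 (11 bits)
  7 -> 11111110 (8 bits)
Total length = 3 + 11 + 8 = 22 bits.

Unary([2, 10, 7]) = 1101111111111011111110 (22 bits)


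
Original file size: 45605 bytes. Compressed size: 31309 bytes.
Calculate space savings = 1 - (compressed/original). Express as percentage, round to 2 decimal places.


ratio = compressed/original = 31309/45605 = 0.686526
savings = 1 - ratio = 1 - 0.686526 = 0.313474
as a percentage: 0.313474 * 100 = 31.35%

Space savings = 1 - 31309/45605 = 31.35%


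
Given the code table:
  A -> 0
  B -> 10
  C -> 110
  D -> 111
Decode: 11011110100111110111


Decoding:
110 -> C
111 -> D
10 -> B
10 -> B
0 -> A
111 -> D
110 -> C
111 -> D


Result: CDBBADCD


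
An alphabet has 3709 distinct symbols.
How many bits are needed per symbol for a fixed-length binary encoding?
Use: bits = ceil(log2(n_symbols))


log2(3709) = 11.8568
Bracket: 2^11 = 2048 < 3709 <= 2^12 = 4096
So ceil(log2(3709)) = 12

bits = ceil(log2(3709)) = ceil(11.8568) = 12 bits


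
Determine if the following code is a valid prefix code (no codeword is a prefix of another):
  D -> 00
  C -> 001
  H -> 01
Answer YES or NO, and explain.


Checking each pair (does one codeword prefix another?):
  D='00' vs C='001': prefix -- VIOLATION

NO -- this is NOT a valid prefix code. D (00) is a prefix of C (001).


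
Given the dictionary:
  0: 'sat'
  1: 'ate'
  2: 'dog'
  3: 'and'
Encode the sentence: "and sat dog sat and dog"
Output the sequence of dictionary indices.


Look up each word in the dictionary:
  'and' -> 3
  'sat' -> 0
  'dog' -> 2
  'sat' -> 0
  'and' -> 3
  'dog' -> 2

Encoded: [3, 0, 2, 0, 3, 2]


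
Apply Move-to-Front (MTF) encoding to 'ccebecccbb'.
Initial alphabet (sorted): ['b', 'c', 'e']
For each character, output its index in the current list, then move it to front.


MTF encoding:
'c': index 1 in ['b', 'c', 'e'] -> ['c', 'b', 'e']
'c': index 0 in ['c', 'b', 'e'] -> ['c', 'b', 'e']
'e': index 2 in ['c', 'b', 'e'] -> ['e', 'c', 'b']
'b': index 2 in ['e', 'c', 'b'] -> ['b', 'e', 'c']
'e': index 1 in ['b', 'e', 'c'] -> ['e', 'b', 'c']
'c': index 2 in ['e', 'b', 'c'] -> ['c', 'e', 'b']
'c': index 0 in ['c', 'e', 'b'] -> ['c', 'e', 'b']
'c': index 0 in ['c', 'e', 'b'] -> ['c', 'e', 'b']
'b': index 2 in ['c', 'e', 'b'] -> ['b', 'c', 'e']
'b': index 0 in ['b', 'c', 'e'] -> ['b', 'c', 'e']


Output: [1, 0, 2, 2, 1, 2, 0, 0, 2, 0]


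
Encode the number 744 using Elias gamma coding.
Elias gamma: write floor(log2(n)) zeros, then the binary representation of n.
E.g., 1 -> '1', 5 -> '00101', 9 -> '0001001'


num_bits = floor(log2(744)) + 1 = 10
leading_zeros = num_bits - 1 = 9
binary(744) = 1011101000

Elias gamma(744) = '000000000' + '1011101000' = 0000000001011101000 (19 bits)


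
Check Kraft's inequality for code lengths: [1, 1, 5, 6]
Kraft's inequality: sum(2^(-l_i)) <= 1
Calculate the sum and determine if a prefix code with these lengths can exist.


Sum = 2^(-1) + 2^(-1) + 2^(-5) + 2^(-6)
    = 0.5 + 0.5 + 0.03125 + 0.015625
    = 67/64 = 1.046875
Since 1.046875 > 1, Kraft's inequality is NOT satisfied.
A prefix code with these lengths CANNOT exist.

Kraft sum = 1.046875. Not satisfied.


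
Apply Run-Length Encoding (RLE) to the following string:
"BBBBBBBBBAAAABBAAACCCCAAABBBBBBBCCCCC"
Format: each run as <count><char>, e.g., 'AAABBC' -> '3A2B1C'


Scanning runs left to right:
  i=0: run of 'B' x 9 -> '9B'
  i=9: run of 'A' x 4 -> '4A'
  i=13: run of 'B' x 2 -> '2B'
  i=15: run of 'A' x 3 -> '3A'
  i=18: run of 'C' x 4 -> '4C'
  i=22: run of 'A' x 3 -> '3A'
  i=25: run of 'B' x 7 -> '7B'
  i=32: run of 'C' x 5 -> '5C'

RLE = 9B4A2B3A4C3A7B5C


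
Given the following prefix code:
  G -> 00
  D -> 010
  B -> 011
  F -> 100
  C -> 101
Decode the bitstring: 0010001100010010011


Decoding step by step:
Bits 00 -> G
Bits 100 -> F
Bits 011 -> B
Bits 00 -> G
Bits 010 -> D
Bits 010 -> D
Bits 011 -> B


Decoded message: GFBGDDB


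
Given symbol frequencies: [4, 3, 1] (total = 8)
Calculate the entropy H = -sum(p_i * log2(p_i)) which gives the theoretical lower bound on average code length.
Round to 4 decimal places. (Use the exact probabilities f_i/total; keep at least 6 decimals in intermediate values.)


Per-symbol terms -p_i * log2(p_i) with p_i = f_i/8:
  p = 4/8 = 0.500000: log2(p) = -1.000000, -p*log2(p) = 0.500000
  p = 3/8 = 0.375000: log2(p) = -1.415037, -p*log2(p) = 0.530639
  p = 1/8 = 0.125000: log2(p) = -3.000000, -p*log2(p) = 0.375000
H = 0.500000 + 0.530639 + 0.375000 = 1.405639

H = 1.4056 bits/symbol


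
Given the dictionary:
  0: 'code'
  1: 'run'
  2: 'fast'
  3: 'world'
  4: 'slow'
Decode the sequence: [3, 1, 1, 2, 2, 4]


Look up each index in the dictionary:
  3 -> 'world'
  1 -> 'run'
  1 -> 'run'
  2 -> 'fast'
  2 -> 'fast'
  4 -> 'slow'

Decoded: "world run run fast fast slow"


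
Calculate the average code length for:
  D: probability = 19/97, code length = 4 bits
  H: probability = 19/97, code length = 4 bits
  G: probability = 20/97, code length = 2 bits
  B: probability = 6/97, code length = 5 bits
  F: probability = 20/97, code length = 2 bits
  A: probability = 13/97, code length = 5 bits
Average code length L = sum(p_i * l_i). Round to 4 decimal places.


Weighted contributions p_i * l_i:
  D: (19/97) * 4 = 76/97
  H: (19/97) * 4 = 76/97
  G: (20/97) * 2 = 40/97
  B: (6/97) * 5 = 30/97
  F: (20/97) * 2 = 40/97
  A: (13/97) * 5 = 65/97
Sum = (76 + 76 + 40 + 30 + 40 + 65)/97 = 327/97

L = 327/97 = 3.3711 bits/symbol


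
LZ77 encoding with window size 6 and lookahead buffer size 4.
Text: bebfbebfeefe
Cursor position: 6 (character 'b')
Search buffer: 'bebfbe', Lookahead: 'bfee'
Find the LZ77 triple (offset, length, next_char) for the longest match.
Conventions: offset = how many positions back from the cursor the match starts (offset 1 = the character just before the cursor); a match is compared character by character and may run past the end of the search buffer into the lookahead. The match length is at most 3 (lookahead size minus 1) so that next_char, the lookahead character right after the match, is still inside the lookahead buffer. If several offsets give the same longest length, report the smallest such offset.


Try each offset into the search buffer:
  offset=1 (pos 5, char 'e'): match length 0
  offset=2 (pos 4, char 'b'): match length 1
  offset=3 (pos 3, char 'f'): match length 0
  offset=4 (pos 2, char 'b'): match length 2
  offset=5 (pos 1, char 'e'): match length 0
  offset=6 (pos 0, char 'b'): match length 1
Longest match has length 2 at offset 4.
next_char = character at position 6 + 2 = 8 -> 'e'

Best match: offset=4, length=2 (matching 'bf' starting at position 2)
LZ77 triple: (4, 2, 'e')


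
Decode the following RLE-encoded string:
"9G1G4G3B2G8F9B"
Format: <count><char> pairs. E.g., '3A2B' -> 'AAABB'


Expanding each <count><char> pair:
  9G -> 'GGGGGGGGG'
  1G -> 'G'
  4G -> 'GGGG'
  3B -> 'BBB'
  2G -> 'GG'
  8F -> 'FFFFFFFF'
  9B -> 'BBBBBBBBB'

Decoded = GGGGGGGGGGGGGGBBBGGFFFFFFFFBBBBBBBBB


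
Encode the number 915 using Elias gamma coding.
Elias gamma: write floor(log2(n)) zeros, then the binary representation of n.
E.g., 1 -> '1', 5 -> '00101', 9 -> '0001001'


num_bits = floor(log2(915)) + 1 = 10
leading_zeros = num_bits - 1 = 9
binary(915) = 1110010011

Elias gamma(915) = '000000000' + '1110010011' = 0000000001110010011 (19 bits)


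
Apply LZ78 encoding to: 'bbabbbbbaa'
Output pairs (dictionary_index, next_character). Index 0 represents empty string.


LZ78 encoding steps:
Dictionary: {0: ''}
Step 1: w='' (idx 0), next='b' -> output (0, 'b'), add 'b' as idx 1
Step 2: w='b' (idx 1), next='a' -> output (1, 'a'), add 'ba' as idx 2
Step 3: w='b' (idx 1), next='b' -> output (1, 'b'), add 'bb' as idx 3
Step 4: w='bb' (idx 3), next='b' -> output (3, 'b'), add 'bbb' as idx 4
Step 5: w='' (idx 0), next='a' -> output (0, 'a'), add 'a' as idx 5
Step 6: w='a' (idx 5), end of input -> output (5, '')


Encoded: [(0, 'b'), (1, 'a'), (1, 'b'), (3, 'b'), (0, 'a'), (5, '')]


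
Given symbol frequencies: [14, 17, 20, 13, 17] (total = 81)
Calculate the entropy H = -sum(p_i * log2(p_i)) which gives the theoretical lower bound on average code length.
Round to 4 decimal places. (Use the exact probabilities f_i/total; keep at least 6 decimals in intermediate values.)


Per-symbol terms -p_i * log2(p_i) with p_i = f_i/81:
  p = 14/81 = 0.172840: log2(p) = -2.532495, -p*log2(p) = 0.437715
  p = 17/81 = 0.209877: log2(p) = -2.252387, -p*log2(p) = 0.472723
  p = 20/81 = 0.246914: log2(p) = -2.017922, -p*log2(p) = 0.498252
  p = 13/81 = 0.160494: log2(p) = -2.639410, -p*log2(p) = 0.423609
  p = 17/81 = 0.209877: log2(p) = -2.252387, -p*log2(p) = 0.472723
H = 0.437715 + 0.472723 + 0.498252 + 0.423609 + 0.472723 = 2.305022

H = 2.305 bits/symbol


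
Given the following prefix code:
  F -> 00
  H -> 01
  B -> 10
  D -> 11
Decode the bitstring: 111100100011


Decoding step by step:
Bits 11 -> D
Bits 11 -> D
Bits 00 -> F
Bits 10 -> B
Bits 00 -> F
Bits 11 -> D


Decoded message: DDFBFD


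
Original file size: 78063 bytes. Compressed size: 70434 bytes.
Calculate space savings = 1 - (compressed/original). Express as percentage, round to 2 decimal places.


ratio = compressed/original = 70434/78063 = 0.902271
savings = 1 - ratio = 1 - 0.902271 = 0.097729
as a percentage: 0.097729 * 100 = 9.77%

Space savings = 1 - 70434/78063 = 9.77%


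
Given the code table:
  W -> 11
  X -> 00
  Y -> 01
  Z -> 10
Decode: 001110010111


Decoding:
00 -> X
11 -> W
10 -> Z
01 -> Y
01 -> Y
11 -> W


Result: XWZYYW


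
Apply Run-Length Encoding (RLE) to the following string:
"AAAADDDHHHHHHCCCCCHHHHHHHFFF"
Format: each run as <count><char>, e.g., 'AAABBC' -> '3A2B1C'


Scanning runs left to right:
  i=0: run of 'A' x 4 -> '4A'
  i=4: run of 'D' x 3 -> '3D'
  i=7: run of 'H' x 6 -> '6H'
  i=13: run of 'C' x 5 -> '5C'
  i=18: run of 'H' x 7 -> '7H'
  i=25: run of 'F' x 3 -> '3F'

RLE = 4A3D6H5C7H3F


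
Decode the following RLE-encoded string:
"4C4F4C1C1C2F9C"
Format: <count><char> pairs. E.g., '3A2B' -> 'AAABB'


Expanding each <count><char> pair:
  4C -> 'CCCC'
  4F -> 'FFFF'
  4C -> 'CCCC'
  1C -> 'C'
  1C -> 'C'
  2F -> 'FF'
  9C -> 'CCCCCCCCC'

Decoded = CCCCFFFFCCCCCCFFCCCCCCCCC


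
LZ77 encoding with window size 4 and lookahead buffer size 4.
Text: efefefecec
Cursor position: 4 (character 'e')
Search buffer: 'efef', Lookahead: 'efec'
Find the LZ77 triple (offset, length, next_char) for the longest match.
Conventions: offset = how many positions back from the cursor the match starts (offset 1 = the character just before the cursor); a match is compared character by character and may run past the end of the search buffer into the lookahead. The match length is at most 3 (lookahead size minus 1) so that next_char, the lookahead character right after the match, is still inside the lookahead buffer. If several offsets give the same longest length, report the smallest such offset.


Try each offset into the search buffer:
  offset=1 (pos 3, char 'f'): match length 0
  offset=2 (pos 2, char 'e'): match length 3
  offset=3 (pos 1, char 'f'): match length 0
  offset=4 (pos 0, char 'e'): match length 3
Longest match has length 3, found at offsets 2, 4; take the smallest, offset 2.
next_char = character at position 4 + 3 = 7 -> 'c'

Best match: offset=2, length=3 (matching 'efe' starting at position 2)
LZ77 triple: (2, 3, 'c')


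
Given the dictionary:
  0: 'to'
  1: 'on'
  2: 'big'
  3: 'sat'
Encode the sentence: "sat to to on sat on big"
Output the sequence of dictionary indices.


Look up each word in the dictionary:
  'sat' -> 3
  'to' -> 0
  'to' -> 0
  'on' -> 1
  'sat' -> 3
  'on' -> 1
  'big' -> 2

Encoded: [3, 0, 0, 1, 3, 1, 2]


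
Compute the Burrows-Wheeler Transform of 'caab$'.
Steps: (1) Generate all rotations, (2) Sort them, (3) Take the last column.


Rotations (sorted):
  0: $caab -> last char: b
  1: aab$c -> last char: c
  2: ab$ca -> last char: a
  3: b$caa -> last char: a
  4: caab$ -> last char: $


BWT = bcaa$


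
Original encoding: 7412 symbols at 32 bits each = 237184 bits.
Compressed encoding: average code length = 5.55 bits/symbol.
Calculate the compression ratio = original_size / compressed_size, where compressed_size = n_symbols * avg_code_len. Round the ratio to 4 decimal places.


original_size = n_symbols * orig_bits = 7412 * 32 = 237184 bits
compressed_size = n_symbols * avg_code_len = 7412 * 5.55 = 41136.6 bits
ratio = original_size / compressed_size = 237184 / 41136.6 = 5.7658

Compression ratio = 5.7658


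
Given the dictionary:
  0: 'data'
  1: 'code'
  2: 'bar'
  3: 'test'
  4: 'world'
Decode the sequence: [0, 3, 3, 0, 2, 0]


Look up each index in the dictionary:
  0 -> 'data'
  3 -> 'test'
  3 -> 'test'
  0 -> 'data'
  2 -> 'bar'
  0 -> 'data'

Decoded: "data test test data bar data"


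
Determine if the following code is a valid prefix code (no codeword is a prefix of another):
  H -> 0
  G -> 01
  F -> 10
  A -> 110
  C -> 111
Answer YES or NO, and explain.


Checking each pair (does one codeword prefix another?):
  H='0' vs G='01': prefix -- VIOLATION

NO -- this is NOT a valid prefix code. H (0) is a prefix of G (01).


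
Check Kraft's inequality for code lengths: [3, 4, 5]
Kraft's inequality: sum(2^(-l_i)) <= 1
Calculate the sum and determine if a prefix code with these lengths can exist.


Sum = 2^(-3) + 2^(-4) + 2^(-5)
    = 0.125 + 0.0625 + 0.03125
    = 7/32 = 0.21875
Since 0.21875 <= 1, Kraft's inequality IS satisfied.
A prefix code with these lengths CAN exist.

Kraft sum = 0.21875. Satisfied.


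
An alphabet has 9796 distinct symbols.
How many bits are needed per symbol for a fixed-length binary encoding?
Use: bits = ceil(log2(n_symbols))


log2(9796) = 13.258
Bracket: 2^13 = 8192 < 9796 <= 2^14 = 16384
So ceil(log2(9796)) = 14

bits = ceil(log2(9796)) = ceil(13.258) = 14 bits


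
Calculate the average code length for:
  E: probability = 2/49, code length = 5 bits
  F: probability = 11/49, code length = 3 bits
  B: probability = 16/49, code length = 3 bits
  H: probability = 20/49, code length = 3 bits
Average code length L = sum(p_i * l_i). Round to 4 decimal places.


Weighted contributions p_i * l_i:
  E: (2/49) * 5 = 10/49
  F: (11/49) * 3 = 33/49
  B: (16/49) * 3 = 48/49
  H: (20/49) * 3 = 60/49
Sum = (10 + 33 + 48 + 60)/49 = 151/49

L = 151/49 = 3.0816 bits/symbol


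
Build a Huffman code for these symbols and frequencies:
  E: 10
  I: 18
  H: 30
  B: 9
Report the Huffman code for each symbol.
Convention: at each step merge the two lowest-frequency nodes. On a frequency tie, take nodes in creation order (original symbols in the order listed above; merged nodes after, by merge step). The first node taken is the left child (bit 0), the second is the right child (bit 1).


Huffman tree construction:
Step 1: Merge B(9) + E(10) = 19
Step 2: Merge I(18) + (B+E)(19) = 37
Step 3: Merge H(30) + (I+(B+E))(37) = 67
Read each symbol's code off the tree from the root (left child = 0, right child = 1).

Codes:
  E: 111 (length 3)
  I: 10 (length 2)
  H: 0 (length 1)
  B: 110 (length 3)
Average code length: 123/67 = 1.8358 bits/symbol


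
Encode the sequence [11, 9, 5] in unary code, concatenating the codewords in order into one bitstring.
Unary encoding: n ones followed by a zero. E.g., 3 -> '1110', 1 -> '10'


Encode each number as n ones followed by a terminating 0:
  11 -> 111111111110 (12 bits)
  9 -> 1111111110 (10 bits)
  5 -> 111110 (6 bits)
Total length = 12 + 10 + 6 = 28 bits.

Unary([11, 9, 5]) = 1111111111101111111110111110 (28 bits)


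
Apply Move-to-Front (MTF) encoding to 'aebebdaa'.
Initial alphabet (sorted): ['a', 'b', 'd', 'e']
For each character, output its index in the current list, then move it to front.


MTF encoding:
'a': index 0 in ['a', 'b', 'd', 'e'] -> ['a', 'b', 'd', 'e']
'e': index 3 in ['a', 'b', 'd', 'e'] -> ['e', 'a', 'b', 'd']
'b': index 2 in ['e', 'a', 'b', 'd'] -> ['b', 'e', 'a', 'd']
'e': index 1 in ['b', 'e', 'a', 'd'] -> ['e', 'b', 'a', 'd']
'b': index 1 in ['e', 'b', 'a', 'd'] -> ['b', 'e', 'a', 'd']
'd': index 3 in ['b', 'e', 'a', 'd'] -> ['d', 'b', 'e', 'a']
'a': index 3 in ['d', 'b', 'e', 'a'] -> ['a', 'd', 'b', 'e']
'a': index 0 in ['a', 'd', 'b', 'e'] -> ['a', 'd', 'b', 'e']


Output: [0, 3, 2, 1, 1, 3, 3, 0]


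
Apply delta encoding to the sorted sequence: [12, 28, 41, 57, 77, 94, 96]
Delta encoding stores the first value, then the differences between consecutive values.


First value: 12
Deltas:
  28 - 12 = 16
  41 - 28 = 13
  57 - 41 = 16
  77 - 57 = 20
  94 - 77 = 17
  96 - 94 = 2


Delta encoded: [12, 16, 13, 16, 20, 17, 2]


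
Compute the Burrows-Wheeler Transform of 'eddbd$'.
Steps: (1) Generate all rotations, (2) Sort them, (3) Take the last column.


Rotations (sorted):
  0: $eddbd -> last char: d
  1: bd$edd -> last char: d
  2: d$eddb -> last char: b
  3: dbd$ed -> last char: d
  4: ddbd$e -> last char: e
  5: eddbd$ -> last char: $


BWT = ddbde$


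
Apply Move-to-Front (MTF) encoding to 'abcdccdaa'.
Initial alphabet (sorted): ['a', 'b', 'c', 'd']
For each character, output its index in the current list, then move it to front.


MTF encoding:
'a': index 0 in ['a', 'b', 'c', 'd'] -> ['a', 'b', 'c', 'd']
'b': index 1 in ['a', 'b', 'c', 'd'] -> ['b', 'a', 'c', 'd']
'c': index 2 in ['b', 'a', 'c', 'd'] -> ['c', 'b', 'a', 'd']
'd': index 3 in ['c', 'b', 'a', 'd'] -> ['d', 'c', 'b', 'a']
'c': index 1 in ['d', 'c', 'b', 'a'] -> ['c', 'd', 'b', 'a']
'c': index 0 in ['c', 'd', 'b', 'a'] -> ['c', 'd', 'b', 'a']
'd': index 1 in ['c', 'd', 'b', 'a'] -> ['d', 'c', 'b', 'a']
'a': index 3 in ['d', 'c', 'b', 'a'] -> ['a', 'd', 'c', 'b']
'a': index 0 in ['a', 'd', 'c', 'b'] -> ['a', 'd', 'c', 'b']


Output: [0, 1, 2, 3, 1, 0, 1, 3, 0]


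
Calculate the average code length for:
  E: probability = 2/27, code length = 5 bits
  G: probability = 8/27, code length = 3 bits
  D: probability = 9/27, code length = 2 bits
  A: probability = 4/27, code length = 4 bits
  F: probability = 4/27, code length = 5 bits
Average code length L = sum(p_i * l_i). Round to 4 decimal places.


Weighted contributions p_i * l_i:
  E: (2/27) * 5 = 10/27
  G: (8/27) * 3 = 24/27
  D: (9/27) * 2 = 18/27
  A: (4/27) * 4 = 16/27
  F: (4/27) * 5 = 20/27
Sum = (10 + 24 + 18 + 16 + 20)/27 = 88/27

L = 88/27 = 3.2593 bits/symbol


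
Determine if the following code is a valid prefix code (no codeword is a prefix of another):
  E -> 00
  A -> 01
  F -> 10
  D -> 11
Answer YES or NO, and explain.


Checking each pair (does one codeword prefix another?):
  E='00' vs A='01': no prefix
  E='00' vs F='10': no prefix
  E='00' vs D='11': no prefix
  A='01' vs E='00': no prefix
  A='01' vs F='10': no prefix
  A='01' vs D='11': no prefix
  F='10' vs E='00': no prefix
  F='10' vs A='01': no prefix
  F='10' vs D='11': no prefix
  D='11' vs E='00': no prefix
  D='11' vs A='01': no prefix
  D='11' vs F='10': no prefix
No violation found over all pairs.

YES -- this is a valid prefix code. No codeword is a prefix of any other codeword.


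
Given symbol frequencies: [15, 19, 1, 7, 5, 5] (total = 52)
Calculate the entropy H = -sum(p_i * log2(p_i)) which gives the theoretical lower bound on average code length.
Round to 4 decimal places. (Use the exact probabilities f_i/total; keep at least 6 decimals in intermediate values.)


Per-symbol terms -p_i * log2(p_i) with p_i = f_i/52:
  p = 15/52 = 0.288462: log2(p) = -1.793549, -p*log2(p) = 0.517370
  p = 19/52 = 0.365385: log2(p) = -1.452512, -p*log2(p) = 0.530726
  p = 1/52 = 0.019231: log2(p) = -5.700440, -p*log2(p) = 0.109624
  p = 7/52 = 0.134615: log2(p) = -2.893085, -p*log2(p) = 0.389454
  p = 5/52 = 0.096154: log2(p) = -3.378512, -p*log2(p) = 0.324857
  p = 5/52 = 0.096154: log2(p) = -3.378512, -p*log2(p) = 0.324857
H = 0.517370 + 0.530726 + 0.109624 + 0.389454 + 0.324857 + 0.324857 = 2.196888

H = 2.1969 bits/symbol


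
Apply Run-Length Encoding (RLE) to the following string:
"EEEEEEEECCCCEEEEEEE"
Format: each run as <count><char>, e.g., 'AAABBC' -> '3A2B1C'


Scanning runs left to right:
  i=0: run of 'E' x 8 -> '8E'
  i=8: run of 'C' x 4 -> '4C'
  i=12: run of 'E' x 7 -> '7E'

RLE = 8E4C7E


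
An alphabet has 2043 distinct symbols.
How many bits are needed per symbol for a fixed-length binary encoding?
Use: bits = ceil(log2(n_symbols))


log2(2043) = 10.9965
Bracket: 2^10 = 1024 < 2043 <= 2^11 = 2048
So ceil(log2(2043)) = 11

bits = ceil(log2(2043)) = ceil(10.9965) = 11 bits


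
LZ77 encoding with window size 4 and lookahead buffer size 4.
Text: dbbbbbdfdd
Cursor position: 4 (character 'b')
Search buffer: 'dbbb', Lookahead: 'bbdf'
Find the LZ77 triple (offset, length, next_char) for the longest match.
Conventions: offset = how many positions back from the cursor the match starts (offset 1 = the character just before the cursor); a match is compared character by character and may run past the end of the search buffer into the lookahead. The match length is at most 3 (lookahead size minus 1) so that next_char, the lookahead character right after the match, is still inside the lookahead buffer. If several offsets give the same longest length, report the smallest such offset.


Try each offset into the search buffer:
  offset=1 (pos 3, char 'b'): match length 2
  offset=2 (pos 2, char 'b'): match length 2
  offset=3 (pos 1, char 'b'): match length 2
  offset=4 (pos 0, char 'd'): match length 0
Longest match has length 2, found at offsets 1, 2, 3; take the smallest, offset 1.
next_char = character at position 4 + 2 = 6 -> 'd'

Best match: offset=1, length=2 (matching 'bb' starting at position 3)
LZ77 triple: (1, 2, 'd')


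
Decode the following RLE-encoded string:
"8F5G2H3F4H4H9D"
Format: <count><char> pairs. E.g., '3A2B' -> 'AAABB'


Expanding each <count><char> pair:
  8F -> 'FFFFFFFF'
  5G -> 'GGGGG'
  2H -> 'HH'
  3F -> 'FFF'
  4H -> 'HHHH'
  4H -> 'HHHH'
  9D -> 'DDDDDDDDD'

Decoded = FFFFFFFFGGGGGHHFFFHHHHHHHHDDDDDDDDD


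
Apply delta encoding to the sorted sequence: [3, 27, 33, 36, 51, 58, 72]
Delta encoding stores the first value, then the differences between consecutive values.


First value: 3
Deltas:
  27 - 3 = 24
  33 - 27 = 6
  36 - 33 = 3
  51 - 36 = 15
  58 - 51 = 7
  72 - 58 = 14


Delta encoded: [3, 24, 6, 3, 15, 7, 14]


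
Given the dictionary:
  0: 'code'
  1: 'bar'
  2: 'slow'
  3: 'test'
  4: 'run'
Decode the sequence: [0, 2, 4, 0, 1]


Look up each index in the dictionary:
  0 -> 'code'
  2 -> 'slow'
  4 -> 'run'
  0 -> 'code'
  1 -> 'bar'

Decoded: "code slow run code bar"


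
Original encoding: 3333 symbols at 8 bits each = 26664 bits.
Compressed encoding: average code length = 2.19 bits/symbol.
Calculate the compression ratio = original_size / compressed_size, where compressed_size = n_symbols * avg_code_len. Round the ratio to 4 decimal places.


original_size = n_symbols * orig_bits = 3333 * 8 = 26664 bits
compressed_size = n_symbols * avg_code_len = 3333 * 2.19 = 7299.27 bits
ratio = original_size / compressed_size = 26664 / 7299.27 = 3.653

Compression ratio = 3.653


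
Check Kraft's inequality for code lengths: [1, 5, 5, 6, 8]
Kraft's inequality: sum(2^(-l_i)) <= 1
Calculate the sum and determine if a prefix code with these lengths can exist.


Sum = 2^(-1) + 2^(-5) + 2^(-5) + 2^(-6) + 2^(-8)
    = 0.5 + 0.03125 + 0.03125 + 0.015625 + 0.00390625
    = 149/256 = 0.58203125
Since 0.58203125 <= 1, Kraft's inequality IS satisfied.
A prefix code with these lengths CAN exist.

Kraft sum = 0.58203125. Satisfied.


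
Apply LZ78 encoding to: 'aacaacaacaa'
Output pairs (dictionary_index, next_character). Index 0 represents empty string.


LZ78 encoding steps:
Dictionary: {0: ''}
Step 1: w='' (idx 0), next='a' -> output (0, 'a'), add 'a' as idx 1
Step 2: w='a' (idx 1), next='c' -> output (1, 'c'), add 'ac' as idx 2
Step 3: w='a' (idx 1), next='a' -> output (1, 'a'), add 'aa' as idx 3
Step 4: w='' (idx 0), next='c' -> output (0, 'c'), add 'c' as idx 4
Step 5: w='aa' (idx 3), next='c' -> output (3, 'c'), add 'aac' as idx 5
Step 6: w='aa' (idx 3), end of input -> output (3, '')


Encoded: [(0, 'a'), (1, 'c'), (1, 'a'), (0, 'c'), (3, 'c'), (3, '')]


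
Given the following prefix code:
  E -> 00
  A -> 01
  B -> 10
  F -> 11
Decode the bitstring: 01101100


Decoding step by step:
Bits 01 -> A
Bits 10 -> B
Bits 11 -> F
Bits 00 -> E


Decoded message: ABFE


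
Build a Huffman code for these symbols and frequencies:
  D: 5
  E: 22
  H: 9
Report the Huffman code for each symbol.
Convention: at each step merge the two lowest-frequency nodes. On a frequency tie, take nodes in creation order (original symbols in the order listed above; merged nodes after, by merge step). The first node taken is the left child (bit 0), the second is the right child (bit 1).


Huffman tree construction:
Step 1: Merge D(5) + H(9) = 14
Step 2: Merge (D+H)(14) + E(22) = 36
Read each symbol's code off the tree from the root (left child = 0, right child = 1).

Codes:
  D: 00 (length 2)
  E: 1 (length 1)
  H: 01 (length 2)
Average code length: 50/36 = 1.3889 bits/symbol


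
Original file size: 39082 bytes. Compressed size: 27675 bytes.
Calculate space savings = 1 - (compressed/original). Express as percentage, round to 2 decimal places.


ratio = compressed/original = 27675/39082 = 0.708127
savings = 1 - ratio = 1 - 0.708127 = 0.291873
as a percentage: 0.291873 * 100 = 29.19%

Space savings = 1 - 27675/39082 = 29.19%


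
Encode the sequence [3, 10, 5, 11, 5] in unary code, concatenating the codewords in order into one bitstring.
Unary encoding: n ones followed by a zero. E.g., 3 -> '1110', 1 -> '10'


Encode each number as n ones followed by a terminating 0:
  3 -> 1110 (4 bits)
  10 -> 11111111110 (11 bits)
  5 -> 111110 (6 bits)
  11 -> 111111111110 (12 bits)
  5 -> 111110 (6 bits)
Total length = 4 + 11 + 6 + 12 + 6 = 39 bits.

Unary([3, 10, 5, 11, 5]) = 111011111111110111110111111111110111110 (39 bits)


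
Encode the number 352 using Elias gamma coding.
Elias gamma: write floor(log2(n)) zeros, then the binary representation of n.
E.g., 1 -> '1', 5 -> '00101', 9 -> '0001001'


num_bits = floor(log2(352)) + 1 = 9
leading_zeros = num_bits - 1 = 8
binary(352) = 101100000

Elias gamma(352) = '00000000' + '101100000' = 00000000101100000 (17 bits)


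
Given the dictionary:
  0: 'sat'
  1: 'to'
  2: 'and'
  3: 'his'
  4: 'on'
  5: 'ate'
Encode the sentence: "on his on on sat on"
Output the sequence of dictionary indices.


Look up each word in the dictionary:
  'on' -> 4
  'his' -> 3
  'on' -> 4
  'on' -> 4
  'sat' -> 0
  'on' -> 4

Encoded: [4, 3, 4, 4, 0, 4]


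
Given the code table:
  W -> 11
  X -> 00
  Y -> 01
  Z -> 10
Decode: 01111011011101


Decoding:
01 -> Y
11 -> W
10 -> Z
11 -> W
01 -> Y
11 -> W
01 -> Y


Result: YWZWYWY


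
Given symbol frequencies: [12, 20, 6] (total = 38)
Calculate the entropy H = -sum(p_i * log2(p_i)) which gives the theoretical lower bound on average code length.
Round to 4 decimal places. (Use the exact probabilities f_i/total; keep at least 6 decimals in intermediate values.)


Per-symbol terms -p_i * log2(p_i) with p_i = f_i/38:
  p = 12/38 = 0.315789: log2(p) = -1.662965, -p*log2(p) = 0.525147
  p = 20/38 = 0.526316: log2(p) = -0.925999, -p*log2(p) = 0.487368
  p = 6/38 = 0.157895: log2(p) = -2.662965, -p*log2(p) = 0.420468
H = 0.525147 + 0.487368 + 0.420468 = 1.432983

H = 1.433 bits/symbol


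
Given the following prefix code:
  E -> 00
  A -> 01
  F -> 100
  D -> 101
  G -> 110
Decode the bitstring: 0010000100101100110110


Decoding step by step:
Bits 00 -> E
Bits 100 -> F
Bits 00 -> E
Bits 100 -> F
Bits 101 -> D
Bits 100 -> F
Bits 110 -> G
Bits 110 -> G


Decoded message: EFEFDFGG


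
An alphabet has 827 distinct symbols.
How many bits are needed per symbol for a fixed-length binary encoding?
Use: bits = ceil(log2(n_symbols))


log2(827) = 9.6917
Bracket: 2^9 = 512 < 827 <= 2^10 = 1024
So ceil(log2(827)) = 10

bits = ceil(log2(827)) = ceil(9.6917) = 10 bits


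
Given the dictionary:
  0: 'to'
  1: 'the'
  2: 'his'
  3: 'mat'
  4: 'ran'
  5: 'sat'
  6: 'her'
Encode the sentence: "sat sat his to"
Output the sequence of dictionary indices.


Look up each word in the dictionary:
  'sat' -> 5
  'sat' -> 5
  'his' -> 2
  'to' -> 0

Encoded: [5, 5, 2, 0]


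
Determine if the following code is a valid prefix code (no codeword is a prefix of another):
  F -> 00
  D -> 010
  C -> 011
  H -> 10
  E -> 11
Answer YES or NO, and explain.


Checking each pair (does one codeword prefix another?):
  F='00' vs D='010': no prefix
  F='00' vs C='011': no prefix
  F='00' vs H='10': no prefix
  F='00' vs E='11': no prefix
  D='010' vs F='00': no prefix
  D='010' vs C='011': no prefix
  D='010' vs H='10': no prefix
  D='010' vs E='11': no prefix
  C='011' vs F='00': no prefix
  C='011' vs D='010': no prefix
  C='011' vs H='10': no prefix
  C='011' vs E='11': no prefix
  H='10' vs F='00': no prefix
  H='10' vs D='010': no prefix
  H='10' vs C='011': no prefix
  H='10' vs E='11': no prefix
  E='11' vs F='00': no prefix
  E='11' vs D='010': no prefix
  E='11' vs C='011': no prefix
  E='11' vs H='10': no prefix
No violation found over all pairs.

YES -- this is a valid prefix code. No codeword is a prefix of any other codeword.


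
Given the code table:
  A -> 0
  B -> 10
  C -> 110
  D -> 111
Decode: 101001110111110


Decoding:
10 -> B
10 -> B
0 -> A
111 -> D
0 -> A
111 -> D
110 -> C


Result: BBADADC


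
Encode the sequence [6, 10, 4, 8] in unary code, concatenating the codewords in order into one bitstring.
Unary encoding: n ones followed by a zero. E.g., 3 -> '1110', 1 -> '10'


Encode each number as n ones followed by a terminating 0:
  6 -> 1111110 (7 bits)
  10 -> 11111111110 (11 bits)
  4 -> 11110 (5 bits)
  8 -> 111111110 (9 bits)
Total length = 7 + 11 + 5 + 9 = 32 bits.

Unary([6, 10, 4, 8]) = 11111101111111111011110111111110 (32 bits)


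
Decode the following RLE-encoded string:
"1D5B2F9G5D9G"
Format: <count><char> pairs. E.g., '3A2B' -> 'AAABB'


Expanding each <count><char> pair:
  1D -> 'D'
  5B -> 'BBBBB'
  2F -> 'FF'
  9G -> 'GGGGGGGGG'
  5D -> 'DDDDD'
  9G -> 'GGGGGGGGG'

Decoded = DBBBBBFFGGGGGGGGGDDDDDGGGGGGGGG


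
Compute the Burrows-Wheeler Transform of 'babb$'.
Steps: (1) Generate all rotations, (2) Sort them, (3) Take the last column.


Rotations (sorted):
  0: $babb -> last char: b
  1: abb$b -> last char: b
  2: b$bab -> last char: b
  3: babb$ -> last char: $
  4: bb$ba -> last char: a


BWT = bbb$a


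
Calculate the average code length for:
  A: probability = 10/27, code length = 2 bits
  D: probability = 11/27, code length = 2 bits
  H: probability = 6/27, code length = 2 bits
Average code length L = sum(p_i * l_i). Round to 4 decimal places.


Weighted contributions p_i * l_i:
  A: (10/27) * 2 = 20/27
  D: (11/27) * 2 = 22/27
  H: (6/27) * 2 = 12/27
Sum = (20 + 22 + 12)/27 = 54/27

L = 54/27 = 2.0000 bits/symbol


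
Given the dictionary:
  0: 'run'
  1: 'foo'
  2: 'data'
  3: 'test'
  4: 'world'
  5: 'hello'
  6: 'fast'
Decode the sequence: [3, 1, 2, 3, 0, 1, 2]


Look up each index in the dictionary:
  3 -> 'test'
  1 -> 'foo'
  2 -> 'data'
  3 -> 'test'
  0 -> 'run'
  1 -> 'foo'
  2 -> 'data'

Decoded: "test foo data test run foo data"


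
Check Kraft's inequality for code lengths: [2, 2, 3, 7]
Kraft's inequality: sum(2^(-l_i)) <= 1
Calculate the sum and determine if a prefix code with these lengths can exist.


Sum = 2^(-2) + 2^(-2) + 2^(-3) + 2^(-7)
    = 0.25 + 0.25 + 0.125 + 0.0078125
    = 81/128 = 0.6328125
Since 0.6328125 <= 1, Kraft's inequality IS satisfied.
A prefix code with these lengths CAN exist.

Kraft sum = 0.6328125. Satisfied.


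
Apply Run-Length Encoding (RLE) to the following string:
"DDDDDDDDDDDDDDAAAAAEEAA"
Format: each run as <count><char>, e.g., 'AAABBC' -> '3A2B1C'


Scanning runs left to right:
  i=0: run of 'D' x 14 -> '14D'
  i=14: run of 'A' x 5 -> '5A'
  i=19: run of 'E' x 2 -> '2E'
  i=21: run of 'A' x 2 -> '2A'

RLE = 14D5A2E2A


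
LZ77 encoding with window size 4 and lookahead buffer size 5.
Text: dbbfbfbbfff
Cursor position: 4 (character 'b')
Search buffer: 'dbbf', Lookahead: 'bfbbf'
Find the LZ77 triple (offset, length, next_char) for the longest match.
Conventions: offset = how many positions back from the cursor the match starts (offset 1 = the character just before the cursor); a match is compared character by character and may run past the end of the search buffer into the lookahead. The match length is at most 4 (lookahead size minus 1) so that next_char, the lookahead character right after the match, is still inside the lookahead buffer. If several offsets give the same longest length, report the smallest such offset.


Try each offset into the search buffer:
  offset=1 (pos 3, char 'f'): match length 0
  offset=2 (pos 2, char 'b'): match length 3
  offset=3 (pos 1, char 'b'): match length 1
  offset=4 (pos 0, char 'd'): match length 0
Longest match has length 3 at offset 2.
next_char = character at position 4 + 3 = 7 -> 'b'

Best match: offset=2, length=3 (matching 'bfb' starting at position 2)
LZ77 triple: (2, 3, 'b')


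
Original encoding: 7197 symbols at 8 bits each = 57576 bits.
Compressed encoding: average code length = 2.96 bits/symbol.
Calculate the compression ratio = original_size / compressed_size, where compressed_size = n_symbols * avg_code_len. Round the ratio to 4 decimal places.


original_size = n_symbols * orig_bits = 7197 * 8 = 57576 bits
compressed_size = n_symbols * avg_code_len = 7197 * 2.96 = 21303.12 bits
ratio = original_size / compressed_size = 57576 / 21303.12 = 2.7027

Compression ratio = 2.7027


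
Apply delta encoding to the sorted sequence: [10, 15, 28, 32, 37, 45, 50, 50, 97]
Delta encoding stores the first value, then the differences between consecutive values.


First value: 10
Deltas:
  15 - 10 = 5
  28 - 15 = 13
  32 - 28 = 4
  37 - 32 = 5
  45 - 37 = 8
  50 - 45 = 5
  50 - 50 = 0
  97 - 50 = 47


Delta encoded: [10, 5, 13, 4, 5, 8, 5, 0, 47]


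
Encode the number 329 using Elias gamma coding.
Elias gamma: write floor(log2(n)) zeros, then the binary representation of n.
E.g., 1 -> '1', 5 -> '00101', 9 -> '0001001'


num_bits = floor(log2(329)) + 1 = 9
leading_zeros = num_bits - 1 = 8
binary(329) = 101001001

Elias gamma(329) = '00000000' + '101001001' = 00000000101001001 (17 bits)


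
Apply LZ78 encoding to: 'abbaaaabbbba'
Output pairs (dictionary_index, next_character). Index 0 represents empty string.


LZ78 encoding steps:
Dictionary: {0: ''}
Step 1: w='' (idx 0), next='a' -> output (0, 'a'), add 'a' as idx 1
Step 2: w='' (idx 0), next='b' -> output (0, 'b'), add 'b' as idx 2
Step 3: w='b' (idx 2), next='a' -> output (2, 'a'), add 'ba' as idx 3
Step 4: w='a' (idx 1), next='a' -> output (1, 'a'), add 'aa' as idx 4
Step 5: w='a' (idx 1), next='b' -> output (1, 'b'), add 'ab' as idx 5
Step 6: w='b' (idx 2), next='b' -> output (2, 'b'), add 'bb' as idx 6
Step 7: w='ba' (idx 3), end of input -> output (3, '')


Encoded: [(0, 'a'), (0, 'b'), (2, 'a'), (1, 'a'), (1, 'b'), (2, 'b'), (3, '')]


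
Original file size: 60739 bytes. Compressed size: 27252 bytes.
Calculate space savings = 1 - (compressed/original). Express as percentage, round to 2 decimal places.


ratio = compressed/original = 27252/60739 = 0.448674
savings = 1 - ratio = 1 - 0.448674 = 0.551326
as a percentage: 0.551326 * 100 = 55.13%

Space savings = 1 - 27252/60739 = 55.13%


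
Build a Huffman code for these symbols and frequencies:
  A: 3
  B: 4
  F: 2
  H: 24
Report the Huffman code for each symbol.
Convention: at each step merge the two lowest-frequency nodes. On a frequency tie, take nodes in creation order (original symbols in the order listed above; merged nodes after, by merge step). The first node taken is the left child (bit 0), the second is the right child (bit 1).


Huffman tree construction:
Step 1: Merge F(2) + A(3) = 5
Step 2: Merge B(4) + (F+A)(5) = 9
Step 3: Merge (B+(F+A))(9) + H(24) = 33
Read each symbol's code off the tree from the root (left child = 0, right child = 1).

Codes:
  A: 011 (length 3)
  B: 00 (length 2)
  F: 010 (length 3)
  H: 1 (length 1)
Average code length: 47/33 = 1.4242 bits/symbol


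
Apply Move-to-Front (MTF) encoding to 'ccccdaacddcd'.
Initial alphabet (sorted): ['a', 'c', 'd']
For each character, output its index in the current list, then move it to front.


MTF encoding:
'c': index 1 in ['a', 'c', 'd'] -> ['c', 'a', 'd']
'c': index 0 in ['c', 'a', 'd'] -> ['c', 'a', 'd']
'c': index 0 in ['c', 'a', 'd'] -> ['c', 'a', 'd']
'c': index 0 in ['c', 'a', 'd'] -> ['c', 'a', 'd']
'd': index 2 in ['c', 'a', 'd'] -> ['d', 'c', 'a']
'a': index 2 in ['d', 'c', 'a'] -> ['a', 'd', 'c']
'a': index 0 in ['a', 'd', 'c'] -> ['a', 'd', 'c']
'c': index 2 in ['a', 'd', 'c'] -> ['c', 'a', 'd']
'd': index 2 in ['c', 'a', 'd'] -> ['d', 'c', 'a']
'd': index 0 in ['d', 'c', 'a'] -> ['d', 'c', 'a']
'c': index 1 in ['d', 'c', 'a'] -> ['c', 'd', 'a']
'd': index 1 in ['c', 'd', 'a'] -> ['d', 'c', 'a']


Output: [1, 0, 0, 0, 2, 2, 0, 2, 2, 0, 1, 1]


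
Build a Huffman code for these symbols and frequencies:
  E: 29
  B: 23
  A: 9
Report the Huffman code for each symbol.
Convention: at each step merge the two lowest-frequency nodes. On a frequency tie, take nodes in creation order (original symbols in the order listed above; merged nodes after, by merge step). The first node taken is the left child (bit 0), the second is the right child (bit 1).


Huffman tree construction:
Step 1: Merge A(9) + B(23) = 32
Step 2: Merge E(29) + (A+B)(32) = 61
Read each symbol's code off the tree from the root (left child = 0, right child = 1).

Codes:
  E: 0 (length 1)
  B: 11 (length 2)
  A: 10 (length 2)
Average code length: 93/61 = 1.5246 bits/symbol
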